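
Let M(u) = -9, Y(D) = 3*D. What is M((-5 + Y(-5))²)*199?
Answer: -1791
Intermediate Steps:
M((-5 + Y(-5))²)*199 = -9*199 = -1791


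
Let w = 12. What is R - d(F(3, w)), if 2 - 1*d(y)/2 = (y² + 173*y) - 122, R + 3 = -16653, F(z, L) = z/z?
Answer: -16556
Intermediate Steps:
F(z, L) = 1
R = -16656 (R = -3 - 16653 = -16656)
d(y) = 248 - 346*y - 2*y² (d(y) = 4 - 2*((y² + 173*y) - 122) = 4 - 2*(-122 + y² + 173*y) = 4 + (244 - 346*y - 2*y²) = 248 - 346*y - 2*y²)
R - d(F(3, w)) = -16656 - (248 - 346*1 - 2*1²) = -16656 - (248 - 346 - 2*1) = -16656 - (248 - 346 - 2) = -16656 - 1*(-100) = -16656 + 100 = -16556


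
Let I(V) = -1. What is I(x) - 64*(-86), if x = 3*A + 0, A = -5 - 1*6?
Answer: 5503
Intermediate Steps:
A = -11 (A = -5 - 6 = -11)
x = -33 (x = 3*(-11) + 0 = -33 + 0 = -33)
I(x) - 64*(-86) = -1 - 64*(-86) = -1 + 5504 = 5503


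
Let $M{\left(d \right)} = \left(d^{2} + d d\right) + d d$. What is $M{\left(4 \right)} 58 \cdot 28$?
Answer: $77952$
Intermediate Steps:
$M{\left(d \right)} = 3 d^{2}$ ($M{\left(d \right)} = \left(d^{2} + d^{2}\right) + d^{2} = 2 d^{2} + d^{2} = 3 d^{2}$)
$M{\left(4 \right)} 58 \cdot 28 = 3 \cdot 4^{2} \cdot 58 \cdot 28 = 3 \cdot 16 \cdot 58 \cdot 28 = 48 \cdot 58 \cdot 28 = 2784 \cdot 28 = 77952$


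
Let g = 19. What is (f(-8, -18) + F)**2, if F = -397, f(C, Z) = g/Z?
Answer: 51337225/324 ≈ 1.5845e+5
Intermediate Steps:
f(C, Z) = 19/Z
(f(-8, -18) + F)**2 = (19/(-18) - 397)**2 = (19*(-1/18) - 397)**2 = (-19/18 - 397)**2 = (-7165/18)**2 = 51337225/324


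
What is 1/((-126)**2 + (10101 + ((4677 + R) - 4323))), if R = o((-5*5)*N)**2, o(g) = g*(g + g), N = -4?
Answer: 1/400026331 ≈ 2.4998e-9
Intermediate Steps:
o(g) = 2*g**2 (o(g) = g*(2*g) = 2*g**2)
R = 400000000 (R = (2*(-5*5*(-4))**2)**2 = (2*(-25*(-4))**2)**2 = (2*100**2)**2 = (2*10000)**2 = 20000**2 = 400000000)
1/((-126)**2 + (10101 + ((4677 + R) - 4323))) = 1/((-126)**2 + (10101 + ((4677 + 400000000) - 4323))) = 1/(15876 + (10101 + (400004677 - 4323))) = 1/(15876 + (10101 + 400000354)) = 1/(15876 + 400010455) = 1/400026331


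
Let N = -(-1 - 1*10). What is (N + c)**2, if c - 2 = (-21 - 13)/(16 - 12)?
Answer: 81/4 ≈ 20.250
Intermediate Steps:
c = -13/2 (c = 2 + (-21 - 13)/(16 - 12) = 2 - 34/4 = 2 - 34*1/4 = 2 - 17/2 = -13/2 ≈ -6.5000)
N = 11 (N = -(-1 - 10) = -1*(-11) = 11)
(N + c)**2 = (11 - 13/2)**2 = (9/2)**2 = 81/4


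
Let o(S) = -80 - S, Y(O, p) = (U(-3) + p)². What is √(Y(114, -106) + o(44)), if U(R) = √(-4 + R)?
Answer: √(11105 - 212*I*√7) ≈ 105.41 - 2.6605*I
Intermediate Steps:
Y(O, p) = (p + I*√7)² (Y(O, p) = (√(-4 - 3) + p)² = (√(-7) + p)² = (I*√7 + p)² = (p + I*√7)²)
√(Y(114, -106) + o(44)) = √((-106 + I*√7)² + (-80 - 1*44)) = √((-106 + I*√7)² + (-80 - 44)) = √((-106 + I*√7)² - 124) = √(-124 + (-106 + I*√7)²)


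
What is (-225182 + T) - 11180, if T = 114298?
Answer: -122064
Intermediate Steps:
(-225182 + T) - 11180 = (-225182 + 114298) - 11180 = -110884 - 11180 = -122064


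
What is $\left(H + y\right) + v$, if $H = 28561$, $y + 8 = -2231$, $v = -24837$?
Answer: $1485$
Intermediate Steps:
$y = -2239$ ($y = -8 - 2231 = -2239$)
$\left(H + y\right) + v = \left(28561 - 2239\right) - 24837 = 26322 - 24837 = 1485$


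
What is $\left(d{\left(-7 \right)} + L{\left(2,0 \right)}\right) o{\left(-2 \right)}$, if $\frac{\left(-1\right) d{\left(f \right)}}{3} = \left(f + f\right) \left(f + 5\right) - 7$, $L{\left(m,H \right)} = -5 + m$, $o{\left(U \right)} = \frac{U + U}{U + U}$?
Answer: $-66$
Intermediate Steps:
$o{\left(U \right)} = 1$ ($o{\left(U \right)} = \frac{2 U}{2 U} = 2 U \frac{1}{2 U} = 1$)
$d{\left(f \right)} = 21 - 6 f \left(5 + f\right)$ ($d{\left(f \right)} = - 3 \left(\left(f + f\right) \left(f + 5\right) - 7\right) = - 3 \left(2 f \left(5 + f\right) - 7\right) = - 3 \left(-7 + 2 f \left(5 + f\right)\right) = 21 - 6 f \left(5 + f\right)$)
$\left(d{\left(-7 \right)} + L{\left(2,0 \right)}\right) o{\left(-2 \right)} = \left(\left(21 - -210 - 6 \left(-7\right)^{2}\right) + \left(-5 + 2\right)\right) 1 = \left(\left(21 + 210 - 294\right) - 3\right) 1 = \left(-63 - 3\right) 1 = \left(-66\right) 1 = -66$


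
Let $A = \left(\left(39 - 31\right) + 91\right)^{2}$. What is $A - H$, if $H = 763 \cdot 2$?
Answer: $8275$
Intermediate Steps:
$H = 1526$
$A = 9801$ ($A = \left(8 + 91\right)^{2} = 99^{2} = 9801$)
$A - H = 9801 - 1526 = 8275$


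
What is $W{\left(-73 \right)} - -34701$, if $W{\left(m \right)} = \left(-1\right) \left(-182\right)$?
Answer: $34883$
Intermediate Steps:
$W{\left(m \right)} = 182$
$W{\left(-73 \right)} - -34701 = 182 - -34701 = 182 + 34701 = 34883$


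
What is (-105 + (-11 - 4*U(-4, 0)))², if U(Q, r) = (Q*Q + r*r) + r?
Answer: 32400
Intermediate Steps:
U(Q, r) = r + Q² + r² (U(Q, r) = (Q² + r²) + r = r + Q² + r²)
(-105 + (-11 - 4*U(-4, 0)))² = (-105 + (-11 - 4*(0 + (-4)² + 0²)))² = (-105 + (-11 - 4*(0 + 16 + 0)))² = (-105 + (-11 - 4*16))² = (-105 + (-11 - 64))² = (-105 - 75)² = (-180)² = 32400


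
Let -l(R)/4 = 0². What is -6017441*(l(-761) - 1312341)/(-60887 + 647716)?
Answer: 7896934539381/586829 ≈ 1.3457e+7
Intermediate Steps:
l(R) = 0 (l(R) = -4*0² = -4*0 = 0)
-6017441*(l(-761) - 1312341)/(-60887 + 647716) = -6017441*(0 - 1312341)/(-60887 + 647716) = -6017441/(586829/(-1312341)) = -6017441/(586829*(-1/1312341)) = -6017441/(-586829/1312341) = -6017441*(-1312341/586829) = 7896934539381/586829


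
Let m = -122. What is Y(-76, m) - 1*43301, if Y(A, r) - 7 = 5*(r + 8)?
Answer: -43864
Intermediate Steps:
Y(A, r) = 47 + 5*r (Y(A, r) = 7 + 5*(r + 8) = 7 + 5*(8 + r) = 7 + (40 + 5*r) = 47 + 5*r)
Y(-76, m) - 1*43301 = (47 + 5*(-122)) - 1*43301 = (47 - 610) - 43301 = -563 - 43301 = -43864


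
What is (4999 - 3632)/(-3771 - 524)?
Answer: -1367/4295 ≈ -0.31828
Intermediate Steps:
(4999 - 3632)/(-3771 - 524) = 1367/(-4295) = 1367*(-1/4295) = -1367/4295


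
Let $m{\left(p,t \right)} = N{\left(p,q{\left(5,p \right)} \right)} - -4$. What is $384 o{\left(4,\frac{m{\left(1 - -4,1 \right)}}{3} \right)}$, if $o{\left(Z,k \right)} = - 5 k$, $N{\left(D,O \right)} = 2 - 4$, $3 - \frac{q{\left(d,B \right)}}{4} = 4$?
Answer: $-1280$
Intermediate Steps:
$q{\left(d,B \right)} = -4$ ($q{\left(d,B \right)} = 12 - 16 = -4$)
$N{\left(D,O \right)} = -2$ ($N{\left(D,O \right)} = 2 - 4 = -2$)
$m{\left(p,t \right)} = 2$ ($m{\left(p,t \right)} = -2 - -4 = -2 + 4 = 2$)
$384 o{\left(4,\frac{m{\left(1 - -4,1 \right)}}{3} \right)} = 384 \left(- 5 \cdot \frac{2}{3}\right) = 384 \left(- 5 \cdot 2 \cdot \frac{1}{3}\right) = 384 \left(\left(-5\right) \frac{2}{3}\right) = 384 \left(- \frac{10}{3}\right) = -1280$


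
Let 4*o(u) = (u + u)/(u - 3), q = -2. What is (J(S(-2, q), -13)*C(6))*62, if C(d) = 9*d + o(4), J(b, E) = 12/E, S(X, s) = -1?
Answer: -41664/13 ≈ -3204.9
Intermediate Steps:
o(u) = u/(2*(-3 + u)) (o(u) = ((u + u)/(u - 3))/4 = ((2*u)/(-3 + u))/4 = (2*u/(-3 + u))/4 = u/(2*(-3 + u)))
C(d) = 2 + 9*d (C(d) = 9*d + (½)*4/(-3 + 4) = 9*d + (½)*4/1 = 9*d + (½)*4*1 = 9*d + 2 = 2 + 9*d)
(J(S(-2, q), -13)*C(6))*62 = ((12/(-13))*(2 + 9*6))*62 = ((12*(-1/13))*(2 + 54))*62 = -12/13*56*62 = -672/13*62 = -41664/13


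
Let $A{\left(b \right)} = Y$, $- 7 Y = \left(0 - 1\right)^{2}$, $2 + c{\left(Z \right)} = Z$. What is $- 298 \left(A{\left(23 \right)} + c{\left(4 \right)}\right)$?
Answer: $- \frac{3874}{7} \approx -553.43$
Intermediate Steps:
$c{\left(Z \right)} = -2 + Z$
$Y = - \frac{1}{7}$ ($Y = - \frac{\left(0 - 1\right)^{2}}{7} = - \frac{\left(-1\right)^{2}}{7} = \left(- \frac{1}{7}\right) 1 = - \frac{1}{7} \approx -0.14286$)
$A{\left(b \right)} = - \frac{1}{7}$
$- 298 \left(A{\left(23 \right)} + c{\left(4 \right)}\right) = - 298 \left(- \frac{1}{7} + \left(-2 + 4\right)\right) = - 298 \left(- \frac{1}{7} + 2\right) = \left(-298\right) \frac{13}{7} = - \frac{3874}{7}$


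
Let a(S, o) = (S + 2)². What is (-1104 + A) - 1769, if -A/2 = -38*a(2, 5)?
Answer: -1657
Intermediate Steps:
a(S, o) = (2 + S)²
A = 1216 (A = -(-76)*(2 + 2)² = -(-76)*4² = -(-76)*16 = -2*(-608) = 1216)
(-1104 + A) - 1769 = (-1104 + 1216) - 1769 = 112 - 1769 = -1657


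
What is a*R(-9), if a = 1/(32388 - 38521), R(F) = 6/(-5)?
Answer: 6/30665 ≈ 0.00019566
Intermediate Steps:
R(F) = -6/5 (R(F) = 6*(-⅕) = -6/5)
a = -1/6133 (a = 1/(-6133) = -1/6133 ≈ -0.00016305)
a*R(-9) = -1/6133*(-6/5) = 6/30665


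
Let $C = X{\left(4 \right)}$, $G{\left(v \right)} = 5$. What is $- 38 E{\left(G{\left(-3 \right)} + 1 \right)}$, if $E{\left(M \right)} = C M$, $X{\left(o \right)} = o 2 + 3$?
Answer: $-2508$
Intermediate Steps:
$X{\left(o \right)} = 3 + 2 o$ ($X{\left(o \right)} = 2 o + 3 = 3 + 2 o$)
$C = 11$ ($C = 3 + 2 \cdot 4 = 3 + 8 = 11$)
$E{\left(M \right)} = 11 M$
$- 38 E{\left(G{\left(-3 \right)} + 1 \right)} = - 38 \cdot 11 \left(5 + 1\right) = - 38 \cdot 11 \cdot 6 = \left(-38\right) 66 = -2508$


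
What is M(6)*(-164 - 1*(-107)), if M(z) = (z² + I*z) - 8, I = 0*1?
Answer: -1596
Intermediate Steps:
I = 0
M(z) = -8 + z² (M(z) = (z² + 0*z) - 8 = (z² + 0) - 8 = z² - 8 = -8 + z²)
M(6)*(-164 - 1*(-107)) = (-8 + 6²)*(-164 - 1*(-107)) = (-8 + 36)*(-164 + 107) = 28*(-57) = -1596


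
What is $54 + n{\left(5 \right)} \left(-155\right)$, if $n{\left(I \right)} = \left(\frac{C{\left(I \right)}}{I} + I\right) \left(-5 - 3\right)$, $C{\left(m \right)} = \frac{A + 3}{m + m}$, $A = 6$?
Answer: $\frac{32386}{5} \approx 6477.2$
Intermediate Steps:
$C{\left(m \right)} = \frac{9}{2 m}$ ($C{\left(m \right)} = \frac{6 + 3}{m + m} = \frac{9}{2 m}$)
$n{\left(I \right)} = - \frac{36}{I^{2}} - 8 I$ ($n{\left(I \right)} = \left(\frac{\frac{9}{2} \frac{1}{I}}{I} + I\right) \left(-5 - 3\right) = \left(\frac{9}{2 I^{2}} + I\right) \left(-8\right) = \left(I + \frac{9}{2 I^{2}}\right) \left(-8\right) = - \frac{36}{I^{2}} - 8 I$)
$54 + n{\left(5 \right)} \left(-155\right) = 54 + \left(- \frac{36}{25} - 40\right) \left(-155\right) = 54 - - \frac{32116}{5} = 54 + \frac{32116}{5} = \frac{32386}{5}$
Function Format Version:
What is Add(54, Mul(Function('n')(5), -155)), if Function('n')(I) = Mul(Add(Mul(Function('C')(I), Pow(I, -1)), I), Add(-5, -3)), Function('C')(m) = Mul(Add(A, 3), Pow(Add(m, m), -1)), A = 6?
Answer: Rational(32386, 5) ≈ 6477.2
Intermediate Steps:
Function('C')(m) = Mul(Rational(9, 2), Pow(m, -1)) (Function('C')(m) = Mul(Add(6, 3), Pow(Add(m, m), -1)) = Mul(9, Pow(Mul(2, m), -1)) = Mul(9, Mul(Rational(1, 2), Pow(m, -1))) = Mul(Rational(9, 2), Pow(m, -1)))
Function('n')(I) = Add(Mul(-36, Pow(I, -2)), Mul(-8, I)) (Function('n')(I) = Mul(Add(Mul(Mul(Rational(9, 2), Pow(I, -1)), Pow(I, -1)), I), Add(-5, -3)) = Mul(Add(Mul(Rational(9, 2), Pow(I, -2)), I), -8) = Mul(Add(I, Mul(Rational(9, 2), Pow(I, -2))), -8) = Add(Mul(-36, Pow(I, -2)), Mul(-8, I)))
Add(54, Mul(Function('n')(5), -155)) = Add(54, Mul(Add(Mul(-36, Pow(5, -2)), Mul(-8, 5)), -155)) = Add(54, Mul(Add(Mul(-36, Rational(1, 25)), -40), -155)) = Add(54, Mul(Add(Rational(-36, 25), -40), -155)) = Add(54, Mul(Rational(-1036, 25), -155)) = Add(54, Rational(32116, 5)) = Rational(32386, 5)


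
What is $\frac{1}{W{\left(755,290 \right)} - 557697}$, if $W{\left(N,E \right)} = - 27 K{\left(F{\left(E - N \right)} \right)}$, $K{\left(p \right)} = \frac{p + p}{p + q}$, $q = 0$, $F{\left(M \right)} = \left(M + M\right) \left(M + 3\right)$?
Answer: $- \frac{1}{557751} \approx -1.7929 \cdot 10^{-6}$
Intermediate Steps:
$F{\left(M \right)} = 2 M \left(3 + M\right)$
$K{\left(p \right)} = 2$ ($K{\left(p \right)} = \frac{p + p}{p + 0} = \frac{2 p}{p} = 2$)
$W{\left(N,E \right)} = -54$ ($W{\left(N,E \right)} = \left(-27\right) 2 = -54$)
$\frac{1}{W{\left(755,290 \right)} - 557697} = \frac{1}{-54 - 557697} = \frac{1}{-557751} = - \frac{1}{557751}$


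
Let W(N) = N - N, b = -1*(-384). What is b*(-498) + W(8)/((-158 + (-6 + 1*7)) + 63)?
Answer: -191232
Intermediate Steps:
b = 384
W(N) = 0
b*(-498) + W(8)/((-158 + (-6 + 1*7)) + 63) = 384*(-498) + 0/((-158 + (-6 + 1*7)) + 63) = -191232 + 0/((-158 + (-6 + 7)) + 63) = -191232 + 0/((-158 + 1) + 63) = -191232 + 0/(-157 + 63) = -191232 + 0/(-94) = -191232 + 0*(-1/94) = -191232 + 0 = -191232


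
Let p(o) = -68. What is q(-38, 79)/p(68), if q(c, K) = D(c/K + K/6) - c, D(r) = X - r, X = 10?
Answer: -16739/32232 ≈ -0.51933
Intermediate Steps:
D(r) = 10 - r
q(c, K) = 10 - c - K/6 - c/K (q(c, K) = (10 - (c/K + K/6)) - c = (10 - (K/6 + c/K)) - c = (10 + (-K/6 - c/K)) - c = (10 - K/6 - c/K) - c = 10 - c - K/6 - c/K)
q(-38, 79)/p(68) = (10 - 1*(-38) - ⅙*79 - 1*(-38)/79)/(-68) = (10 + 38 - 79/6 - 1*(-38)*1/79)*(-1/68) = (10 + 38 - 79/6 + 38/79)*(-1/68) = (16739/474)*(-1/68) = -16739/32232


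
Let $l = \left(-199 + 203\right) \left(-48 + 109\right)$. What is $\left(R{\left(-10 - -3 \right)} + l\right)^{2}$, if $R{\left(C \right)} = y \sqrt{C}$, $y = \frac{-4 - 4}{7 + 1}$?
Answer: $\left(244 - i \sqrt{7}\right)^{2} \approx 59529.0 - 1291.1 i$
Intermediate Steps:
$l = 244$ ($l = 4 \cdot 61 = 244$)
$y = -1$ ($y = - \frac{8}{8} = \left(-8\right) \frac{1}{8} = -1$)
$R{\left(C \right)} = - \sqrt{C}$
$\left(R{\left(-10 - -3 \right)} + l\right)^{2} = \left(- \sqrt{-10 - -3} + 244\right)^{2} = \left(- \sqrt{-10 + 3} + 244\right)^{2} = \left(- \sqrt{-7} + 244\right)^{2} = \left(- i \sqrt{7} + 244\right)^{2} = \left(244 - i \sqrt{7}\right)^{2}$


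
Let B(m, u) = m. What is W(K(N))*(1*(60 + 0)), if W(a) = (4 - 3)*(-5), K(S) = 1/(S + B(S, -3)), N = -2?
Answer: -300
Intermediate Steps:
K(S) = 1/(2*S) (K(S) = 1/(S + S) = 1/(2*S))
W(a) = -5 (W(a) = 1*(-5) = -5)
W(K(N))*(1*(60 + 0)) = -5*(60 + 0) = -5*60 = -300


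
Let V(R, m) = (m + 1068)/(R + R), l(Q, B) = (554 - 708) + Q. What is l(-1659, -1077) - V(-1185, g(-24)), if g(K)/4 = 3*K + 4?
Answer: -2148007/1185 ≈ -1812.7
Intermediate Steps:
g(K) = 16 + 12*K (g(K) = 4*(3*K + 4) = 4*(4 + 3*K) = 16 + 12*K)
l(Q, B) = -154 + Q
V(R, m) = (1068 + m)/(2*R) (V(R, m) = (1068 + m)/((2*R)) = (1068 + m)*(1/(2*R)) = (1068 + m)/(2*R))
l(-1659, -1077) - V(-1185, g(-24)) = (-154 - 1659) - (1068 + (16 + 12*(-24)))/(2*(-1185)) = -1813 - (-1)*(1068 + (16 - 288))/(2*1185) = -1813 - (-1)*(1068 - 272)/(2*1185) = -1813 - (-1)*796/(2*1185) = -1813 - 1*(-398/1185) = -1813 + 398/1185 = -2148007/1185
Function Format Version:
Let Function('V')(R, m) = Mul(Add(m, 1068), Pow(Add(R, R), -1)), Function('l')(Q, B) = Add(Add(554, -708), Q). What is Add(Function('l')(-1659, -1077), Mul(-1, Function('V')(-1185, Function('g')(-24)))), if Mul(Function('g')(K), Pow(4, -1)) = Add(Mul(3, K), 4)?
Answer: Rational(-2148007, 1185) ≈ -1812.7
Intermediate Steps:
Function('g')(K) = Add(16, Mul(12, K)) (Function('g')(K) = Mul(4, Add(Mul(3, K), 4)) = Mul(4, Add(4, Mul(3, K))) = Add(16, Mul(12, K)))
Function('l')(Q, B) = Add(-154, Q)
Function('V')(R, m) = Mul(Rational(1, 2), Pow(R, -1), Add(1068, m)) (Function('V')(R, m) = Mul(Add(1068, m), Pow(Mul(2, R), -1)) = Mul(Add(1068, m), Mul(Rational(1, 2), Pow(R, -1))) = Mul(Rational(1, 2), Pow(R, -1), Add(1068, m)))
Add(Function('l')(-1659, -1077), Mul(-1, Function('V')(-1185, Function('g')(-24)))) = Add(Add(-154, -1659), Mul(-1, Mul(Rational(1, 2), Pow(-1185, -1), Add(1068, Add(16, Mul(12, -24)))))) = Add(-1813, Mul(-1, Mul(Rational(1, 2), Rational(-1, 1185), Add(1068, Add(16, -288))))) = Add(-1813, Mul(-1, Mul(Rational(1, 2), Rational(-1, 1185), Add(1068, -272)))) = Add(-1813, Mul(-1, Mul(Rational(1, 2), Rational(-1, 1185), 796))) = Add(-1813, Mul(-1, Rational(-398, 1185))) = Add(-1813, Rational(398, 1185)) = Rational(-2148007, 1185)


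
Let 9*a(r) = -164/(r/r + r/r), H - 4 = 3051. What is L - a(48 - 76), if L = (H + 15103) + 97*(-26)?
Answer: 140806/9 ≈ 15645.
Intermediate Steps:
H = 3055 (H = 4 + 3051 = 3055)
L = 15636 (L = (3055 + 15103) + 97*(-26) = 18158 - 2522 = 15636)
a(r) = -82/9 (a(r) = (-164/(r/r + r/r))/9 = (-164/(1 + 1))/9 = (-164/2)/9 = (-164*1/2)/9 = (1/9)*(-82) = -82/9)
L - a(48 - 76) = 15636 - 1*(-82/9) = 15636 + 82/9 = 140806/9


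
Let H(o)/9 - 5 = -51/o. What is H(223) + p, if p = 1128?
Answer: 261120/223 ≈ 1170.9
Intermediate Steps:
H(o) = 45 - 459/o (H(o) = 45 + 9*(-51/o) = 45 - 459/o)
H(223) + p = (45 - 459/223) + 1128 = 9576/223 + 1128 = 261120/223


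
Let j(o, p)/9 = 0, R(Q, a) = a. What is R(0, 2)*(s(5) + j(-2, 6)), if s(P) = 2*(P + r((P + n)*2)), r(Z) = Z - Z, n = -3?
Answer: 20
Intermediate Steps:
j(o, p) = 0 (j(o, p) = 9*0 = 0)
r(Z) = 0
s(P) = 2*P (s(P) = 2*(P + 0) = 2*P)
R(0, 2)*(s(5) + j(-2, 6)) = 2*(2*5 + 0) = 2*(10 + 0) = 2*10 = 20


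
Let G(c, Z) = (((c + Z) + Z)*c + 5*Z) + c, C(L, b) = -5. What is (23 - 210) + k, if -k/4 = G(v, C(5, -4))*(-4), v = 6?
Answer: -875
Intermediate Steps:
G(c, Z) = c + 5*Z + c*(c + 2*Z) (G(c, Z) = (((Z + c) + Z)*c + 5*Z) + c = ((c + 2*Z)*c + 5*Z) + c = (c*(c + 2*Z) + 5*Z) + c = (5*Z + c*(c + 2*Z)) + c = c + 5*Z + c*(c + 2*Z))
k = -688 (k = -4*(6 + 6² + 5*(-5) + 2*(-5)*6)*(-4) = -4*(6 + 36 - 25 - 60)*(-4) = -(-172)*(-4) = -4*172 = -688)
(23 - 210) + k = (23 - 210) - 688 = -187 - 688 = -875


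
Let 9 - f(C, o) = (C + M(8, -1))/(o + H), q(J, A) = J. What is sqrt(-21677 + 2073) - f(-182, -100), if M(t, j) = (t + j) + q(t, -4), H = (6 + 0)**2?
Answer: -409/64 + 26*I*sqrt(29) ≈ -6.3906 + 140.01*I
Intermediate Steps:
H = 36 (H = 6**2 = 36)
M(t, j) = j + 2*t (M(t, j) = (t + j) + t = (j + t) + t = j + 2*t)
f(C, o) = 9 - (15 + C)/(36 + o) (f(C, o) = 9 - (C + (-1 + 2*8))/(o + 36) = 9 - (C + (-1 + 16))/(36 + o) = 9 - (C + 15)/(36 + o) = 9 - (15 + C)/(36 + o))
sqrt(-21677 + 2073) - f(-182, -100) = sqrt(-21677 + 2073) - (309 - 1*(-182) + 9*(-100))/(36 - 100) = sqrt(-19604) - (309 + 182 - 900)/(-64) = 26*I*sqrt(29) - (-1)*(-409)/64 = 26*I*sqrt(29) - 1*409/64 = 26*I*sqrt(29) - 409/64 = -409/64 + 26*I*sqrt(29)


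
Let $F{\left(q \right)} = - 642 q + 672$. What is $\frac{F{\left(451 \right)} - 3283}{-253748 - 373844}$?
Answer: $\frac{292153}{627592} \approx 0.46551$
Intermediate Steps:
$F{\left(q \right)} = 672 - 642 q$
$\frac{F{\left(451 \right)} - 3283}{-253748 - 373844} = \frac{\left(672 - 289542\right) - 3283}{-253748 - 373844} = \frac{\left(672 - 289542\right) - 3283}{-627592} = \left(-288870 - 3283\right) \left(- \frac{1}{627592}\right) = \left(-292153\right) \left(- \frac{1}{627592}\right) = \frac{292153}{627592}$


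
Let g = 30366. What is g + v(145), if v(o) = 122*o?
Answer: 48056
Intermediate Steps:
g + v(145) = 30366 + 122*145 = 30366 + 17690 = 48056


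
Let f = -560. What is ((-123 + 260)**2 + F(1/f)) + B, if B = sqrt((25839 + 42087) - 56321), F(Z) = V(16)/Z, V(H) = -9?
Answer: 23809 + sqrt(11605) ≈ 23917.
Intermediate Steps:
F(Z) = -9/Z
B = sqrt(11605) (B = sqrt(67926 - 56321) = sqrt(11605) ≈ 107.73)
((-123 + 260)**2 + F(1/f)) + B = ((-123 + 260)**2 - 9/(1/(-560))) + sqrt(11605) = (137**2 - 9/(-1/560)) + sqrt(11605) = (18769 - 9*(-560)) + sqrt(11605) = (18769 + 5040) + sqrt(11605) = 23809 + sqrt(11605)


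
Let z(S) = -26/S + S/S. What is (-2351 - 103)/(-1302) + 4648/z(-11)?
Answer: 11109909/8029 ≈ 1383.7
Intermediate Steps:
z(S) = 1 - 26/S (z(S) = -26/S + 1 = 1 - 26/S)
(-2351 - 103)/(-1302) + 4648/z(-11) = (-2351 - 103)/(-1302) + 4648/(((-26 - 11)/(-11))) = -2454*(-1/1302) + 4648/((-1/11*(-37))) = 409/217 + 4648/(37/11) = 409/217 + 4648*(11/37) = 409/217 + 51128/37 = 11109909/8029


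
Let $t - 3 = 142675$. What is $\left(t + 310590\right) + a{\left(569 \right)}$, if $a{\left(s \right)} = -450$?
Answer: $452818$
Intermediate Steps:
$t = 142678$ ($t = 3 + 142675 = 142678$)
$\left(t + 310590\right) + a{\left(569 \right)} = \left(142678 + 310590\right) - 450 = 453268 - 450 = 452818$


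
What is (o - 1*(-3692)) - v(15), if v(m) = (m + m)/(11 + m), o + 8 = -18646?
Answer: -194521/13 ≈ -14963.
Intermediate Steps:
o = -18654 (o = -8 - 18646 = -18654)
v(m) = 2*m/(11 + m) (v(m) = (2*m)/(11 + m) = 2*m/(11 + m))
(o - 1*(-3692)) - v(15) = (-18654 - 1*(-3692)) - 2*15/(11 + 15) = (-18654 + 3692) - 2*15/26 = -14962 - 2*15/26 = -14962 - 1*15/13 = -14962 - 15/13 = -194521/13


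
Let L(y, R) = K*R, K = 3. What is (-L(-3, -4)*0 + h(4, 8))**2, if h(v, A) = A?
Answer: 64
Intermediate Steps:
L(y, R) = 3*R
(-L(-3, -4)*0 + h(4, 8))**2 = (-3*(-4)*0 + 8)**2 = (-1*(-12)*0 + 8)**2 = (12*0 + 8)**2 = (0 + 8)**2 = 8**2 = 64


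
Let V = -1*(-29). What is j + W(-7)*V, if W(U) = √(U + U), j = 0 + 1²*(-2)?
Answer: -2 + 29*I*√14 ≈ -2.0 + 108.51*I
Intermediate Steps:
j = -2 (j = 0 + 1*(-2) = 0 - 2 = -2)
W(U) = √2*√U (W(U) = √(2*U) = √2*√U)
V = 29
j + W(-7)*V = -2 + (√2*√(-7))*29 = -2 + (√2*(I*√7))*29 = -2 + (I*√14)*29 = -2 + 29*I*√14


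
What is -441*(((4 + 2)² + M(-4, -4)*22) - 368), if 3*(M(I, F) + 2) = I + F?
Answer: 191688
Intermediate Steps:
M(I, F) = -2 + F/3 + I/3 (M(I, F) = -2 + (I + F)/3 = -2 + (F + I)/3 = -2 + (F/3 + I/3) = -2 + F/3 + I/3)
-441*(((4 + 2)² + M(-4, -4)*22) - 368) = -441*(((4 + 2)² + (-2 + (⅓)*(-4) + (⅓)*(-4))*22) - 368) = -441*((6² + (-2 - 4/3 - 4/3)*22) - 368) = -441*((36 - 14/3*22) - 368) = -441*((36 - 308/3) - 368) = -441*(-200/3 - 368) = -441*(-1304/3) = 191688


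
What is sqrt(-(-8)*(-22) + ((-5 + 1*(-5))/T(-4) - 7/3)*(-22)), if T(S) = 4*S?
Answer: I*sqrt(4983)/6 ≈ 11.765*I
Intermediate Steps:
sqrt(-(-8)*(-22) + ((-5 + 1*(-5))/T(-4) - 7/3)*(-22)) = sqrt(-(-8)*(-22) + ((-5 + 1*(-5))/((4*(-4))) - 7/3)*(-22)) = sqrt(-1*176 + ((-5 - 5)/(-16) - 7*1/3)*(-22)) = sqrt(-176 + (-10*(-1/16) - 7/3)*(-22)) = sqrt(-176 + (5/8 - 7/3)*(-22)) = sqrt(-176 - 41/24*(-22)) = sqrt(-176 + 451/12) = sqrt(-1661/12) = I*sqrt(4983)/6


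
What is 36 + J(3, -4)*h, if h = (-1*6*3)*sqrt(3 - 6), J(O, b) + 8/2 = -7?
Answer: 36 + 198*I*sqrt(3) ≈ 36.0 + 342.95*I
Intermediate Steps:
J(O, b) = -11 (J(O, b) = -4 - 7 = -11)
h = -18*I*sqrt(3) (h = (-6*3)*sqrt(-3) = -18*I*sqrt(3) ≈ -31.177*I)
36 + J(3, -4)*h = 36 - (-198)*I*sqrt(3) = 36 + 198*I*sqrt(3)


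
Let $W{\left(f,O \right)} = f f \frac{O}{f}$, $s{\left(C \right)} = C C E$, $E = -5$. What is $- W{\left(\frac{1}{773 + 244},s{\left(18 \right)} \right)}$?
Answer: $\frac{180}{113} \approx 1.5929$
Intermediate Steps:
$s{\left(C \right)} = - 5 C^{2}$ ($s{\left(C \right)} = C C \left(-5\right) = C^{2} \left(-5\right) = - 5 C^{2}$)
$W{\left(f,O \right)} = O f$ ($W{\left(f,O \right)} = f^{2} \frac{O}{f} = O f$)
$- W{\left(\frac{1}{773 + 244},s{\left(18 \right)} \right)} = - \frac{\left(-5\right) 18^{2}}{773 + 244} = - \frac{\left(-5\right) 324}{1017} = - \frac{-1620}{1017} = \left(-1\right) \left(- \frac{180}{113}\right) = \frac{180}{113}$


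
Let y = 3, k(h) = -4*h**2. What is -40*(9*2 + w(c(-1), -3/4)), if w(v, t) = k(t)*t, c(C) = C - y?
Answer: -1575/2 ≈ -787.50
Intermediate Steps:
c(C) = -3 + C (c(C) = C - 1*3 = C - 3 = -3 + C)
w(v, t) = -4*t**3 (w(v, t) = (-4*t**2)*t = -4*t**3)
-40*(9*2 + w(c(-1), -3/4)) = -40*(9*2 - 4*(-3/4)**3) = -40*(18 - 4*(-3*1/4)**3) = -40*(18 - 4*(-3/4)**3) = -40*(18 - 4*(-27/64)) = -40*(18 + 27/16) = -40*315/16 = -1575/2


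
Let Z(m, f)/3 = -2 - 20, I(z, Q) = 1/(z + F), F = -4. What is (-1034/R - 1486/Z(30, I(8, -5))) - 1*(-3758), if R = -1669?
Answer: 208253555/55077 ≈ 3781.1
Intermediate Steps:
I(z, Q) = 1/(-4 + z) (I(z, Q) = 1/(z - 4) = 1/(-4 + z))
Z(m, f) = -66 (Z(m, f) = 3*(-2 - 20) = 3*(-22) = -66)
(-1034/R - 1486/Z(30, I(8, -5))) - 1*(-3758) = (-1034/(-1669) - 1486/(-66)) - 1*(-3758) = (-1034*(-1/1669) - 1486*(-1/66)) + 3758 = (1034/1669 + 743/33) + 3758 = 1274189/55077 + 3758 = 208253555/55077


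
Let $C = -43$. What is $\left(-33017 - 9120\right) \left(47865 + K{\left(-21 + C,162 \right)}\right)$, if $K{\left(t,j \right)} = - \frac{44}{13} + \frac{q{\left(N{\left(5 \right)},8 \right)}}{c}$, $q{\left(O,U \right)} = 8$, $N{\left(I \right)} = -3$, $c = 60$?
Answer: $- \frac{393266348617}{195} \approx -2.0167 \cdot 10^{9}$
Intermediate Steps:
$K{\left(t,j \right)} = - \frac{634}{195}$ ($K{\left(t,j \right)} = - \frac{44}{13} + \frac{8}{60} = \left(-44\right) \frac{1}{13} + 8 \cdot \frac{1}{60} = - \frac{44}{13} + \frac{2}{15} = - \frac{634}{195}$)
$\left(-33017 - 9120\right) \left(47865 + K{\left(-21 + C,162 \right)}\right) = \left(-33017 - 9120\right) \left(47865 - \frac{634}{195}\right) = \left(-42137\right) \frac{9333041}{195} = - \frac{393266348617}{195}$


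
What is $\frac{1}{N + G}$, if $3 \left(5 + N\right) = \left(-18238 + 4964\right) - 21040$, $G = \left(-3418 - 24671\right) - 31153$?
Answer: $- \frac{1}{70685} \approx -1.4147 \cdot 10^{-5}$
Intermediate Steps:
$G = -59242$ ($G = -28089 - 31153 = -59242$)
$N = -11443$ ($N = -5 + \frac{\left(-18238 + 4964\right) - 21040}{3} = -5 + \frac{-13274 - 21040}{3} = -5 + \frac{1}{3} \left(-34314\right) = -5 - 11438 = -11443$)
$\frac{1}{N + G} = \frac{1}{-11443 - 59242} = \frac{1}{-70685} = - \frac{1}{70685}$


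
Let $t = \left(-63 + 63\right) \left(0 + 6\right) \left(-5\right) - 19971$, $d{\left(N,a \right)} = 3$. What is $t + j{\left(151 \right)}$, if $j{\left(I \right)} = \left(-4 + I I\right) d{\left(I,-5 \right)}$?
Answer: $48420$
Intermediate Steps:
$j{\left(I \right)} = -12 + 3 I^{2}$ ($j{\left(I \right)} = \left(-4 + I I\right) 3 = \left(-4 + I^{2}\right) 3 = -12 + 3 I^{2}$)
$t = -19971$ ($t = 0 \cdot 6 \left(-5\right) - 19971 = 0 \left(-30\right) - 19971 = 0 - 19971 = -19971$)
$t + j{\left(151 \right)} = -19971 - \left(12 - 3 \cdot 151^{2}\right) = -19971 + \left(-12 + 3 \cdot 22801\right) = -19971 + \left(-12 + 68403\right) = -19971 + 68391 = 48420$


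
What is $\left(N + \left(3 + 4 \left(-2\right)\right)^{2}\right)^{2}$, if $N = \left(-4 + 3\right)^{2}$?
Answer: $676$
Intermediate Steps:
$N = 1$ ($N = \left(-1\right)^{2} = 1$)
$\left(N + \left(3 + 4 \left(-2\right)\right)^{2}\right)^{2} = \left(1 + \left(3 + 4 \left(-2\right)\right)^{2}\right)^{2} = \left(1 + \left(3 - 8\right)^{2}\right)^{2} = \left(1 + \left(-5\right)^{2}\right)^{2} = \left(1 + 25\right)^{2} = 26^{2} = 676$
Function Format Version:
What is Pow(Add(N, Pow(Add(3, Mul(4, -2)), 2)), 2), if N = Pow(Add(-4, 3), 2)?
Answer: 676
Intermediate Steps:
N = 1 (N = Pow(-1, 2) = 1)
Pow(Add(N, Pow(Add(3, Mul(4, -2)), 2)), 2) = Pow(Add(1, Pow(Add(3, Mul(4, -2)), 2)), 2) = Pow(Add(1, Pow(Add(3, -8), 2)), 2) = Pow(Add(1, Pow(-5, 2)), 2) = Pow(Add(1, 25), 2) = Pow(26, 2) = 676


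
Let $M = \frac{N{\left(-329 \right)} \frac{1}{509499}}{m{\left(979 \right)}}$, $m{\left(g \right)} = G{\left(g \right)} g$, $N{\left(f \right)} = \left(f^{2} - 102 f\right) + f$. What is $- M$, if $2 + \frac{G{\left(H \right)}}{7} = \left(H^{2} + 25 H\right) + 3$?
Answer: $- \frac{20210}{490278528782757} \approx -4.1221 \cdot 10^{-11}$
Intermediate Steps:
$G{\left(H \right)} = 7 + 7 H^{2} + 175 H$ ($G{\left(H \right)} = -14 + 7 \left(\left(H^{2} + 25 H\right) + 3\right) = -14 + 7 \left(3 + H^{2} + 25 H\right) = -14 + \left(21 + 7 H^{2} + 175 H\right) = 7 + 7 H^{2} + 175 H$)
$N{\left(f \right)} = f^{2} - 101 f$
$m{\left(g \right)} = g \left(7 + 7 g^{2} + 175 g\right)$ ($m{\left(g \right)} = \left(7 + 7 g^{2} + 175 g\right) g = g \left(7 + 7 g^{2} + 175 g\right)$)
$M = \frac{20210}{490278528782757}$ ($M = \frac{- 329 \left(-101 - 329\right) \frac{1}{509499}}{7 \cdot 979 \left(1 + 979^{2} + 25 \cdot 979\right)} = \frac{\left(-329\right) \left(-430\right) \frac{1}{509499}}{7 \cdot 979 \left(1 + 958441 + 24475\right)} = \frac{141470 \cdot \frac{1}{509499}}{7 \cdot 979 \cdot 982917} = \frac{141470}{509499 \cdot 6735930201} = \frac{141470}{509499} \cdot \frac{1}{6735930201} = \frac{20210}{490278528782757} \approx 4.1221 \cdot 10^{-11}$)
$- M = \left(-1\right) \frac{20210}{490278528782757} = - \frac{20210}{490278528782757}$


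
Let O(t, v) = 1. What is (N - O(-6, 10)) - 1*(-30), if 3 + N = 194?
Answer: 220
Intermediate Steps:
N = 191 (N = -3 + 194 = 191)
(N - O(-6, 10)) - 1*(-30) = (191 - 1*1) - 1*(-30) = (191 - 1) + 30 = 190 + 30 = 220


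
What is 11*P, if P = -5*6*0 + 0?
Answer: 0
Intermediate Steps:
P = 0 (P = -30*0 + 0 = 0 + 0 = 0)
11*P = 11*0 = 0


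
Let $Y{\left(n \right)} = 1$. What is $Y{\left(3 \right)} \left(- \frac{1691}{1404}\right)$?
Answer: $- \frac{1691}{1404} \approx -1.2044$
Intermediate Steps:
$Y{\left(3 \right)} \left(- \frac{1691}{1404}\right) = 1 \left(- \frac{1691}{1404}\right) = - \frac{1691}{1404}$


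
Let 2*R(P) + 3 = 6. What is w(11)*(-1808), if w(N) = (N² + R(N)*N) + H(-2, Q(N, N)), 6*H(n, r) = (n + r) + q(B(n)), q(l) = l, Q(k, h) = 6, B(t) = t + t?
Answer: -248600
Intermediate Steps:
B(t) = 2*t
R(P) = 3/2 (R(P) = -3/2 + (½)*6 = -3/2 + 3 = 3/2)
H(n, r) = n/2 + r/6 (H(n, r) = ((n + r) + 2*n)/6 = (r + 3*n)/6 = n/2 + r/6)
w(N) = N² + 3*N/2 (w(N) = (N² + 3*N/2) + ((½)*(-2) + (⅙)*6) = (N² + 3*N/2) + (-1 + 1) = (N² + 3*N/2) + 0 = N² + 3*N/2)
w(11)*(-1808) = ((½)*11*(3 + 2*11))*(-1808) = ((½)*11*(3 + 22))*(-1808) = ((½)*11*25)*(-1808) = (275/2)*(-1808) = -248600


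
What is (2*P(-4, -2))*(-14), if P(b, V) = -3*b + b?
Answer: -224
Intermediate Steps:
P(b, V) = -2*b
(2*P(-4, -2))*(-14) = (2*(-2*(-4)))*(-14) = (2*8)*(-14) = 16*(-14) = -224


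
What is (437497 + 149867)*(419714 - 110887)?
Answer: 181393862028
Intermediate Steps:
(437497 + 149867)*(419714 - 110887) = 587364*308827 = 181393862028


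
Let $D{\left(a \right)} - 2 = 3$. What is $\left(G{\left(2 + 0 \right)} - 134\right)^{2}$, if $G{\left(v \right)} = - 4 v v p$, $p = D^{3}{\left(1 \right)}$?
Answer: $4553956$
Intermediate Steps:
$D{\left(a \right)} = 5$ ($D{\left(a \right)} = 2 + 3 = 5$)
$p = 125$ ($p = 5^{3} = 125$)
$G{\left(v \right)} = - 500 v^{2}$ ($G{\left(v \right)} = - 4 v v 125 = - 4 v^{2} \cdot 125 = - 500 v^{2}$)
$\left(G{\left(2 + 0 \right)} - 134\right)^{2} = \left(- 500 \left(2 + 0\right)^{2} - 134\right)^{2} = \left(- 500 \cdot 2^{2} - 134\right)^{2} = \left(\left(-500\right) 4 - 134\right)^{2} = \left(-2000 - 134\right)^{2} = \left(-2134\right)^{2} = 4553956$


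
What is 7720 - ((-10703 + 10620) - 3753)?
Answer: 11556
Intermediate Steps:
7720 - ((-10703 + 10620) - 3753) = 7720 - (-83 - 3753) = 7720 - 1*(-3836) = 7720 + 3836 = 11556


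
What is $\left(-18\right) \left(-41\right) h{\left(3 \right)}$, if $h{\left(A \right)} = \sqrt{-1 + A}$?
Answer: $738 \sqrt{2} \approx 1043.7$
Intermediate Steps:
$\left(-18\right) \left(-41\right) h{\left(3 \right)} = \left(-18\right) \left(-41\right) \sqrt{-1 + 3} = 738 \sqrt{2}$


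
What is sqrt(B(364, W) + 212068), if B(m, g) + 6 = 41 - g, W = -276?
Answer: sqrt(212379) ≈ 460.85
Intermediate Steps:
B(m, g) = 35 - g (B(m, g) = -6 + (41 - g) = 35 - g)
sqrt(B(364, W) + 212068) = sqrt((35 - 1*(-276)) + 212068) = sqrt((35 + 276) + 212068) = sqrt(311 + 212068) = sqrt(212379)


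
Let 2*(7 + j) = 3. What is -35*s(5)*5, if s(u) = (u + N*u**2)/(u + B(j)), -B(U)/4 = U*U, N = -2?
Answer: -7875/116 ≈ -67.888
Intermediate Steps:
j = -11/2 (j = -7 + (1/2)*3 = -7 + 3/2 = -11/2 ≈ -5.5000)
B(U) = -4*U**2 (B(U) = -4*U*U = -4*U**2)
s(u) = (u - 2*u**2)/(-121 + u) (s(u) = (u - 2*u**2)/(u - 4*(-11/2)**2) = (u - 2*u**2)/(u - 4*121/4) = (u - 2*u**2)/(u - 121) = (u - 2*u**2)/(-121 + u))
-35*s(5)*5 = -175*(1 - 2*5)/(-121 + 5)*5 = -175*(1 - 10)/(-116)*5 = -175*(-1)*(-9)/116*5 = -35*45/116*5 = -1575/116*5 = -7875/116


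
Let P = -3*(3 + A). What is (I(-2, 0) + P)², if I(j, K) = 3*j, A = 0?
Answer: 225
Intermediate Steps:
P = -9 (P = -3*(3 + 0) = -3*3 = -9)
(I(-2, 0) + P)² = (3*(-2) - 9)² = (-6 - 9)² = (-15)² = 225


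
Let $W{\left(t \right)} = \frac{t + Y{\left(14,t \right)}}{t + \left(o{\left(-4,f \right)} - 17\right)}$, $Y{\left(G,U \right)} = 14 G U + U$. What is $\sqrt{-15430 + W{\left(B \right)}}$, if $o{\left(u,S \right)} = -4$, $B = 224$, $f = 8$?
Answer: $\frac{i \sqrt{12792886}}{29} \approx 123.33 i$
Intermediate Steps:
$Y{\left(G,U \right)} = U + 14 G U$ ($Y{\left(G,U \right)} = 14 G U + U = U + 14 G U$)
$W{\left(t \right)} = \frac{198 t}{-21 + t}$ ($W{\left(t \right)} = \frac{t + t \left(1 + 14 \cdot 14\right)}{t - 21} = \frac{t + t \left(1 + 196\right)}{t - 21} = \frac{t + t 197}{-21 + t} = \frac{t + 197 t}{-21 + t} = \frac{198 t}{-21 + t}$)
$\sqrt{-15430 + W{\left(B \right)}} = \sqrt{-15430 + 198 \cdot 224 \frac{1}{-21 + 224}} = \sqrt{-15430 + 198 \cdot 224 \cdot \frac{1}{203}} = \sqrt{-15430 + \frac{6336}{29}} = \sqrt{- \frac{441134}{29}} = \frac{i \sqrt{12792886}}{29}$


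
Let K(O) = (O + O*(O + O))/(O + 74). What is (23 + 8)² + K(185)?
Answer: 1226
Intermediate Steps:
K(O) = (O + 2*O²)/(74 + O) (K(O) = (O + O*(2*O))/(74 + O) = (O + 2*O²)/(74 + O))
(23 + 8)² + K(185) = (23 + 8)² + 185*(1 + 2*185)/(74 + 185) = 31² + 185*(1 + 370)/259 = 961 + 185*(1/259)*371 = 961 + 265 = 1226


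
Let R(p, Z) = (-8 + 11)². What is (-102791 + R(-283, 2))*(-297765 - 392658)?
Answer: 70963056786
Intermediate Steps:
R(p, Z) = 9 (R(p, Z) = 3² = 9)
(-102791 + R(-283, 2))*(-297765 - 392658) = (-102791 + 9)*(-297765 - 392658) = -102782*(-690423) = 70963056786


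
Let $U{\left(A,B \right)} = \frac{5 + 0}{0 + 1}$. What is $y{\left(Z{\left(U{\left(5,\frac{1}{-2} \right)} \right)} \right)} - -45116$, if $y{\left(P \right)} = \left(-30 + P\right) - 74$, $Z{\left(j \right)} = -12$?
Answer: $45000$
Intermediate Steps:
$U{\left(A,B \right)} = 5$ ($U{\left(A,B \right)} = \frac{5}{1} = 5 \cdot 1 = 5$)
$y{\left(P \right)} = -104 + P$
$y{\left(Z{\left(U{\left(5,\frac{1}{-2} \right)} \right)} \right)} - -45116 = \left(-104 - 12\right) - -45116 = -116 + 45116 = 45000$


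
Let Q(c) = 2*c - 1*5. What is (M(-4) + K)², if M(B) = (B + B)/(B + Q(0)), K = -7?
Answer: 3025/81 ≈ 37.346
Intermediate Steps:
Q(c) = -5 + 2*c (Q(c) = 2*c - 5 = -5 + 2*c)
M(B) = 2*B/(-5 + B) (M(B) = (B + B)/(B + (-5 + 2*0)) = (2*B)/(B + (-5 + 0)) = (2*B)/(B - 5) = (2*B)/(-5 + B) = 2*B/(-5 + B))
(M(-4) + K)² = (2*(-4)/(-5 - 4) - 7)² = (2*(-4)/(-9) - 7)² = (2*(-4)*(-⅑) - 7)² = (8/9 - 7)² = (-55/9)² = 3025/81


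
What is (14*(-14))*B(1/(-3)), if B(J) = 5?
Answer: -980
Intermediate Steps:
(14*(-14))*B(1/(-3)) = (14*(-14))*5 = -196*5 = -980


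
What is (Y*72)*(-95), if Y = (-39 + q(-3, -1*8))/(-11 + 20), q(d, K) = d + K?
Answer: 38000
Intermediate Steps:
q(d, K) = K + d
Y = -50/9 (Y = (-39 + (-1*8 - 3))/(-11 + 20) = (-39 + (-8 - 3))/9 = (-39 - 11)*(⅑) = -50*⅑ = -50/9 ≈ -5.5556)
(Y*72)*(-95) = -50/9*72*(-95) = -400*(-95) = 38000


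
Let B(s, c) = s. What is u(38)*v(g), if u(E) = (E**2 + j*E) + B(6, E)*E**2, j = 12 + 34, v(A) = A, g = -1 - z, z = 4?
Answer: -59280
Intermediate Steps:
g = -5 (g = -1 - 1*4 = -1 - 4 = -5)
j = 46
u(E) = 7*E**2 + 46*E (u(E) = (E**2 + 46*E) + 6*E**2 = 7*E**2 + 46*E)
u(38)*v(g) = (38*(46 + 7*38))*(-5) = (38*(46 + 266))*(-5) = (38*312)*(-5) = 11856*(-5) = -59280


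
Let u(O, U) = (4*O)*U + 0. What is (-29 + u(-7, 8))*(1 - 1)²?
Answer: 0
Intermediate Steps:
u(O, U) = 4*O*U (u(O, U) = 4*O*U + 0 = 4*O*U)
(-29 + u(-7, 8))*(1 - 1)² = (-29 + 4*(-7)*8)*(1 - 1)² = (-29 - 224)*0² = -253*0 = 0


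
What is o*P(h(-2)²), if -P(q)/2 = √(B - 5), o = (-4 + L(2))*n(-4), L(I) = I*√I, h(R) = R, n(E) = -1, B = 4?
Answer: 4*I*(-2 + √2) ≈ -2.3431*I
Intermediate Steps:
L(I) = I^(3/2)
o = 4 - 2*√2 (o = (-4 + 2^(3/2))*(-1) = (-4 + 2*√2)*(-1) = 4 - 2*√2 ≈ 1.1716)
P(q) = -2*I (P(q) = -2*√(4 - 5) = -2*I)
o*P(h(-2)²) = (4 - 2*√2)*(-2*I) = -2*I*(4 - 2*√2)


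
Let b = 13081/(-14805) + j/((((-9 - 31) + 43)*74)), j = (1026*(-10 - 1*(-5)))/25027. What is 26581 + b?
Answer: 364397839647101/13709415195 ≈ 26580.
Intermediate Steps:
j = -5130/25027 (j = (1026*(-10 + 5))*(1/25027) = (1026*(-5))*(1/25027) = -5130*1/25027 = -5130/25027 ≈ -0.20498)
b = -12125651194/13709415195 (b = 13081/(-14805) - 5130*1/(74*((-9 - 31) + 43))/25027 = 13081*(-1/14805) - 5130*1/(74*(-40 + 43))/25027 = -13081/14805 - 5130/(25027*(3*74)) = -13081/14805 - 5130/25027/222 = -13081/14805 - 5130/25027*1/222 = -13081/14805 - 855/925999 = -12125651194/13709415195 ≈ -0.88448)
26581 + b = 26581 - 12125651194/13709415195 = 364397839647101/13709415195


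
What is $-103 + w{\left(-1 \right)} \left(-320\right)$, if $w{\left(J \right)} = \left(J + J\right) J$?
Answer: $-743$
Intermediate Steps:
$w{\left(J \right)} = 2 J^{2}$ ($w{\left(J \right)} = 2 J J = 2 J^{2}$)
$-103 + w{\left(-1 \right)} \left(-320\right) = -103 + 2 \left(-1\right)^{2} \left(-320\right) = -103 + 2 \cdot 1 \left(-320\right) = -103 + 2 \left(-320\right) = -103 - 640 = -743$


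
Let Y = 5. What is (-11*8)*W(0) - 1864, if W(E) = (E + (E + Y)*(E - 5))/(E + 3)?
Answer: -3392/3 ≈ -1130.7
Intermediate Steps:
W(E) = (E + (-5 + E)*(5 + E))/(3 + E) (W(E) = (E + (E + 5)*(E - 5))/(E + 3) = (E + (5 + E)*(-5 + E))/(3 + E) = (E + (-5 + E)*(5 + E))/(3 + E))
(-11*8)*W(0) - 1864 = (-11*8)*((-25 + 0 + 0²)/(3 + 0)) - 1864 = -88*(-25 + 0 + 0)/3 - 1864 = -88*(-25)/3 - 1864 = -88*(-25/3) - 1864 = 2200/3 - 1864 = -3392/3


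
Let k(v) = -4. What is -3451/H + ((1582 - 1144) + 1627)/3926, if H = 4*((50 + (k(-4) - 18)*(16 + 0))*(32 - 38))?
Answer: 4697/94224 ≈ 0.049849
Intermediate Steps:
H = 7248 (H = 4*((50 + (-4 - 18)*(16 + 0))*(32 - 38)) = 4*((50 - 22*16)*(-6)) = 4*((50 - 352)*(-6)) = 4*(-302*(-6)) = 4*1812 = 7248)
-3451/H + ((1582 - 1144) + 1627)/3926 = -3451/7248 + ((1582 - 1144) + 1627)/3926 = -3451*1/7248 + (438 + 1627)*(1/3926) = -3451/7248 + 2065*(1/3926) = -3451/7248 + 2065/3926 = 4697/94224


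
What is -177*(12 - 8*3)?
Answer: 2124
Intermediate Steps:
-177*(12 - 8*3) = -177*(12 - 24) = -177*(-12) = 2124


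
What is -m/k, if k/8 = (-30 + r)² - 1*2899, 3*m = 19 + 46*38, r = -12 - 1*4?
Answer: 589/6264 ≈ 0.094029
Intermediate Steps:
r = -16 (r = -12 - 4 = -16)
m = 589 (m = (19 + 46*38)/3 = (19 + 1748)/3 = (⅓)*1767 = 589)
k = -6264 (k = 8*((-30 - 16)² - 1*2899) = 8*((-46)² - 2899) = 8*(2116 - 2899) = 8*(-783) = -6264)
-m/k = -589/(-6264) = -589*(-1)/6264 = -1*(-589/6264) = 589/6264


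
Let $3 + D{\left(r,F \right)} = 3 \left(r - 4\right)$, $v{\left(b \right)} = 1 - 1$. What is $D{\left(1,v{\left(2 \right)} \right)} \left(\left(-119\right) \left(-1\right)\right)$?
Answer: $-1428$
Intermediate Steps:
$v{\left(b \right)} = 0$ ($v{\left(b \right)} = 1 - 1 = 0$)
$D{\left(r,F \right)} = -15 + 3 r$ ($D{\left(r,F \right)} = -3 + 3 \left(r - 4\right) = -3 + 3 \left(-4 + r\right) = -3 + \left(-12 + 3 r\right) = -15 + 3 r$)
$D{\left(1,v{\left(2 \right)} \right)} \left(\left(-119\right) \left(-1\right)\right) = \left(-15 + 3 \cdot 1\right) \left(\left(-119\right) \left(-1\right)\right) = \left(-15 + 3\right) 119 = \left(-12\right) 119 = -1428$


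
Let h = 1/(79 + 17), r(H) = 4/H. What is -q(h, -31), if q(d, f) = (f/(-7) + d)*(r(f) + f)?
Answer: 2878595/20832 ≈ 138.18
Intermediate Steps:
h = 1/96 ≈ 0.010417
q(d, f) = (d - f/7)*(f + 4/f) (q(d, f) = (f/(-7) + d)*(4/f + f) = (f*(-⅐) + d)*(f + 4/f) = (-f/7 + d)*(f + 4/f) = (d - f/7)*(f + 4/f))
-q(h, -31) = -(-4/7 - ⅐*(-31)² + (1/96)*(-31) + 4*(1/96)/(-31)) = -(-4/7 - ⅐*961 - 31/96 + 4*(1/96)*(-1/31)) = -(-4/7 - 961/7 - 31/96 - 1/744) = -1*(-2878595/20832) = 2878595/20832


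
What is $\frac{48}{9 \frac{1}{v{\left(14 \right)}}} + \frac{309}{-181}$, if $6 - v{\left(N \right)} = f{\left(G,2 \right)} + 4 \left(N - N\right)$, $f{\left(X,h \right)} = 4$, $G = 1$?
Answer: $\frac{4865}{543} \approx 8.9595$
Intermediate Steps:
$v{\left(N \right)} = 2$ ($v{\left(N \right)} = 6 - \left(4 + 4 \left(N - N\right)\right) = 6 - \left(4 + 4 \cdot 0\right) = 6 - \left(4 + 0\right) = 6 - 4 = 2$)
$\frac{48}{9 \frac{1}{v{\left(14 \right)}}} + \frac{309}{-181} = \frac{48}{9 \cdot \frac{1}{2}} + \frac{309}{-181} = \frac{48}{9 \cdot \frac{1}{2}} + 309 \left(- \frac{1}{181}\right) = \frac{48}{\frac{9}{2}} - \frac{309}{181} = 48 \cdot \frac{2}{9} - \frac{309}{181} = \frac{32}{3} - \frac{309}{181} = \frac{4865}{543}$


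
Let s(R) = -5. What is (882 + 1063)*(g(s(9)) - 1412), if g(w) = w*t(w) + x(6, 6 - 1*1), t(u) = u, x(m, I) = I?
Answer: -2687990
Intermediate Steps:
g(w) = 5 + w² (g(w) = w*w + (6 - 1*1) = w² + (6 - 1) = w² + 5 = 5 + w²)
(882 + 1063)*(g(s(9)) - 1412) = (882 + 1063)*((5 + (-5)²) - 1412) = 1945*((5 + 25) - 1412) = 1945*(30 - 1412) = 1945*(-1382) = -2687990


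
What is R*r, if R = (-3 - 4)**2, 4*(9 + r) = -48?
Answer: -1029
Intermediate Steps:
r = -21 (r = -9 + (1/4)*(-48) = -9 - 12 = -21)
R = 49 (R = (-7)**2 = 49)
R*r = 49*(-21) = -1029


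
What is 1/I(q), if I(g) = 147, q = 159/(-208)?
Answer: 1/147 ≈ 0.0068027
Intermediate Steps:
q = -159/208 (q = 159*(-1/208) = -159/208 ≈ -0.76442)
1/I(q) = 1/147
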